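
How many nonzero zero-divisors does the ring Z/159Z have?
In Z/159Z each nonzero element is either a unit (gcd with 159 is 1) or a zero-divisor (gcd > 1). The number of units is φ(159): factorise 159 = 3 · 53, so φ(159) = (3 − 1) · (53 − 1) = 2 · 52 = 104. The nonzero elements number 159 − 1 = 158. Hence the nonzero zero-divisors number 158 − 104 = 54.

Final answer: Z/159Z has 54 nonzero zero-divisors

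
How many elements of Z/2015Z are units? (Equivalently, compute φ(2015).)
Z/2015Z has φ(2015) = 1440 units

An element a ∈ Z/2015Z is a unit iff gcd(a, 2015) = 1, so the number of units is φ(2015). φ is multiplicative, with φ(p^e) = p^e − p^(e−1). Factorise 2015 = 5 · 13 · 31. Then
  φ(2015) = (5 − 1) · (13 − 1) · (31 − 1) = 4 · 12 · 30 = 1440.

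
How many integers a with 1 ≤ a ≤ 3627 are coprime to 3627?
2160

The number of a ∈ {1, ..., 3627} with gcd(a, 3627) = 1 is by definition Euler's totient φ(3627). φ is multiplicative, with φ(p^e) = p^e − p^(e−1). Factorise 3627 = 3^2 · 13 · 31. Then
  φ(3627) = (3^2 − 3^1) · (13 − 1) · (31 − 1) = 6 · 12 · 30 = 2160.
So there are 2160 such integers.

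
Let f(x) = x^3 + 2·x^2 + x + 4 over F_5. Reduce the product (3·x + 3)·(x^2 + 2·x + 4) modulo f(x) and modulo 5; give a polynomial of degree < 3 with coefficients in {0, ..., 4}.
a · b ≡ 3·x^2 (mod f(x))

Multiply as integer polynomials: a · b = 3·x^3 + 9·x^2 + 18·x + 12. Reducing coefficients mod 5: a · b ≡ 3·x^3 + 4·x^2 + 3·x + 2. Now divide by f(x) = x^3 + 2·x^2 + x + 4 in F_5[x], eliminating the leading term at each step:
  leading term 3·x^3: subtract (3)·f(x) = 3·x^3 + x^2 + 3·x + 2, leaving 3·x^2 (coefficients mod 5)
The degree is now < 3, so this is the remainder. Hence a · b ≡ 3·x^2 in F_5[x]/(f).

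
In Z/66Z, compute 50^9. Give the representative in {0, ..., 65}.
Use repeated squaring. Binary(9) = 1001. Walk through the bits of the exponent 9 left-to-right: at each bit after the leading one, square the running value, then multiply by 50 if the bit is 1 (always reducing mod 66):
  bit 1 = 1 (leading): start with 50.
  bit 2 = 0: square 50^2 = 2500 ≡ 58 (mod 66).
  bit 3 = 0: square 58^2 = 3364 ≡ 64 (mod 66).
  bit 4 = 1: square 64^2 = 4096 ≡ 4; bit is 1, so multiply 4·50 = 200 ≡ 2 (mod 66).
Final value: 50^9 ≡ 2 (mod 66).

Final answer: 2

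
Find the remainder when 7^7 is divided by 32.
Use repeated squaring. Binary(7) = 111. Walk through the bits of the exponent 7 left-to-right: at each bit after the leading one, square the running value, then multiply by 7 if the bit is 1 (always reducing mod 32):
  bit 1 = 1 (leading): start with 7.
  bit 2 = 1: square 7^2 = 49 ≡ 17; bit is 1, so multiply 17·7 = 119 ≡ 23 (mod 32).
  bit 3 = 1: square 23^2 = 529 ≡ 17; bit is 1, so multiply 17·7 = 119 ≡ 23 (mod 32).
Final value: 7^7 ≡ 23 (mod 32).

Final answer: 23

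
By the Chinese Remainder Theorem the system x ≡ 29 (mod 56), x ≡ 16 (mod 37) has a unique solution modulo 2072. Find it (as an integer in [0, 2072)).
x ≡ 645 (mod 2072); the representative in [0, 2072) is 645

The moduli 56, 37 are pairwise coprime, so by the CRT there is a unique solution mod 56·37 = 2072.
Solve by successive substitution. Start with x ≡ 29 (mod 56).
  Combine with x ≡ 16 (mod 37): write x = 29 + 56·t and require 29 + 56·t ≡ 16 (mod 37), i.e. 56·t ≡ 16 − 29 ≡ 24 (mod 37). Since 56^(−1) ≡ 2 (mod 37) (56 ≡ 19 (mod 37)), t ≡ 2·24 ≡ 11 (mod 37). So x ≡ 29 + 56·11 = 645 (mod 2072).
Unique solution in [0, 2072): x = 645.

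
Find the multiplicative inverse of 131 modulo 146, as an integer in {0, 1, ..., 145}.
Apply the extended Euclidean algorithm to (146, 131), tracking rows (r, s, t) with s·146 + t·131 = r. Each division r_prev = q·r_cur + r_new produces the new row as (previous row) − q·(current row):
  row A: (146, 1, 0)   [1·146 + 0·131 = 146]
  row B: (131, 0, 1)   [0·146 + 1·131 = 131]
  146 = 1·131 + 15   → row C = row A − 1·row B = (15, 1, −1)   [check: 1·146 − 1·131 = 15]
  131 = 8·15 + 11   → row D = row B − 8·row C = (11, −8, 9)   [check: −8·146 + 9·131 = 11]
  15 = 1·11 + 4   → row E = row C − 1·row D = (4, 9, −10)   [check: 9·146 − 10·131 = 4]
  11 = 2·4 + 3   → row F = row D − 2·row E = (3, −26, 29)   [check: −26·146 + 29·131 = 3]
  4 = 1·3 + 1   → row G = row E − 1·row F = (1, 35, −39)   [check: 35·146 − 39·131 = 1]
  3 = 3·1 + 0   → remainder 0, stop. gcd = 1 (last nonzero row G).
The gcd is 1, so 131 is invertible mod 146. The last nonzero row gives 35·146 − 39·131 = 1, so t = −39. So 131^(−1) ≡ −39 ≡ 107 (mod 146). Verify: 131 · 107 = 14017 ≡ 1 (mod 146). ✓

Final answer: 131^(−1) ≡ 107 (mod 146)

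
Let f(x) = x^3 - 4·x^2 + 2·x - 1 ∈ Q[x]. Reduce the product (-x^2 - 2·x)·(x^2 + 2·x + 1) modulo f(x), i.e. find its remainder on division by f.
a · b ≡ -35·x^2 + 13·x - 8 (mod f(x))

First multiply in Q[x] without reducing: a · b = -x^4 - 4·x^3 - 5·x^2 - 2·x. Now divide by f(x) = x^3 - 4·x^2 + 2·x - 1, eliminating the leading term at each step:
  leading term -x^4: subtract (-x)·f(x) = -x^4 + 4·x^3 - 2·x^2 + x, leaving -8·x^3 - 3·x^2 - 3·x
  leading term -8·x^3: subtract (-8)·f(x) = -8·x^3 + 32·x^2 - 16·x + 8, leaving -35·x^2 + 13·x - 8
The degree is now < 3, so this is the remainder. Hence a · b ≡ -35·x^2 + 13·x - 8 in Q[x]/(f).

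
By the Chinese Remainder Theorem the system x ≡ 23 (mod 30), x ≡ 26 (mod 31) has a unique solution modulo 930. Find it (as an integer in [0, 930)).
The moduli 30, 31 are pairwise coprime, so by the CRT there is a unique solution mod 30·31 = 930.
Solve by successive substitution. Start with x ≡ 23 (mod 30).
  Combine with x ≡ 26 (mod 31): write x = 23 + 30·t and require 23 + 30·t ≡ 26 (mod 31), i.e. 30·t ≡ 26 − 23 ≡ 3 (mod 31). Since 30^(−1) ≡ 30 (mod 31), t ≡ 30·3 ≡ 28 (mod 31). So x ≡ 23 + 30·28 = 863 (mod 930).
Unique solution in [0, 930): x = 863.

Final answer: x ≡ 863 (mod 930); the representative in [0, 930) is 863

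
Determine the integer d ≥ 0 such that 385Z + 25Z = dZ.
In the PID Z, (a, b) is generated by gcd(a, b). Compute gcd(385, 25) with the extended Euclidean algorithm, tracking rows (r, s, t) with s·385 + t·25 = r:
  row A: (385, 1, 0)   [1·385 + 0·25 = 385]
  row B: (25, 0, 1)   [0·385 + 1·25 = 25]
  385 = 15·25 + 10   → row C = row A − 15·row B = (10, 1, −15)   [check: 1·385 − 15·25 = 10]
  25 = 2·10 + 5   → row D = row B − 2·row C = (5, −2, 31)   [check: −2·385 + 31·25 = 5]
  10 = 2·5 + 0   → remainder 0, stop. gcd = 5 (last nonzero row D).
So gcd(385, 25) = 5, with Bézout identity −2·385 + 31·25 = 5. Containment (⊇): the Bézout identity exhibits 5 as an element of (385, 25), giving (5) ⊆ (385, 25). Containment (⊆): since 5 | 385 and 5 | 25 (385 = 5·77, 25 = 5·5), every Z-linear combination of 385 and 25 is divisible by 5, so (385, 25) ⊆ (5). Therefore (385, 25) = (5), d = 5.

Final answer: (385, 25) = (5); d = 5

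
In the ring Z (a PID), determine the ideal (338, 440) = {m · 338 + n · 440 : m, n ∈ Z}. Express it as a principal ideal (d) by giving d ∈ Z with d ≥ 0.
(338, 440) = (2); d = 2

In the PID Z, (a, b) is generated by gcd(a, b). Compute gcd(440, 338) with the extended Euclidean algorithm, tracking rows (r, s, t) with s·440 + t·338 = r:
  row A: (440, 1, 0)   [1·440 + 0·338 = 440]
  row B: (338, 0, 1)   [0·440 + 1·338 = 338]
  440 = 1·338 + 102   → row C = row A − 1·row B = (102, 1, −1)   [check: 1·440 − 1·338 = 102]
  338 = 3·102 + 32   → row D = row B − 3·row C = (32, −3, 4)   [check: −3·440 + 4·338 = 32]
  102 = 3·32 + 6   → row E = row C − 3·row D = (6, 10, −13)   [check: 10·440 − 13·338 = 6]
  32 = 5·6 + 2   → row F = row D − 5·row E = (2, −53, 69)   [check: −53·440 + 69·338 = 2]
  6 = 3·2 + 0   → remainder 0, stop. gcd = 2 (last nonzero row F).
So gcd(338, 440) = 2, with Bézout identity −53·440 + 69·338 = 2. Containment (⊇): the Bézout identity exhibits 2 as an element of (338, 440), giving (2) ⊆ (338, 440). Containment (⊆): since 2 | 338 and 2 | 440 (338 = 2·169, 440 = 2·220), every Z-linear combination of 338 and 440 is divisible by 2, so (338, 440) ⊆ (2). Therefore (338, 440) = (2), d = 2.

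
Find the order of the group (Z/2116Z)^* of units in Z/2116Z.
(Z/2116Z)^* consists of the classes a with gcd(a, 2116) = 1, so its order is φ(2116). φ is multiplicative, with φ(p^e) = p^e − p^(e−1). Factorise 2116 = 2^2 · 23^2. Then
  φ(2116) = (2^2 − 2^1) · (23^2 − 23^1) = 2 · 506 = 1012.
Thus |(Z/2116Z)^*| = 1012.

Final answer: |(Z/2116Z)^*| = 1012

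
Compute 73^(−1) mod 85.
73^(−1) ≡ 7 (mod 85)

Apply the extended Euclidean algorithm to (85, 73), tracking rows (r, s, t) with s·85 + t·73 = r. Each division r_prev = q·r_cur + r_new produces the new row as (previous row) − q·(current row):
  row A: (85, 1, 0)   [1·85 + 0·73 = 85]
  row B: (73, 0, 1)   [0·85 + 1·73 = 73]
  85 = 1·73 + 12   → row C = row A − 1·row B = (12, 1, −1)   [check: 1·85 − 1·73 = 12]
  73 = 6·12 + 1   → row D = row B − 6·row C = (1, −6, 7)   [check: −6·85 + 7·73 = 1]
  12 = 12·1 + 0   → remainder 0, stop. gcd = 1 (last nonzero row D).
The gcd is 1, so 73 is invertible mod 85. The last nonzero row gives −6·85 + 7·73 = 1, so t = 7. So 73^(−1) ≡ 7 (mod 85). Verify: 73 · 7 = 511 ≡ 1 (mod 85). ✓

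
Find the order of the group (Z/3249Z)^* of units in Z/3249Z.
|(Z/3249Z)^*| = 2052

(Z/3249Z)^* consists of the classes a with gcd(a, 3249) = 1, so its order is φ(3249). φ is multiplicative, with φ(p^e) = p^e − p^(e−1). Factorise 3249 = 3^2 · 19^2. Then
  φ(3249) = (3^2 − 3^1) · (19^2 − 19^1) = 6 · 342 = 2052.
Thus |(Z/3249Z)^*| = 2052.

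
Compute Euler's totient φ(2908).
φ is multiplicative, with φ(p^e) = p^e − p^(e−1). Factorise 2908 = 2^2 · 727. Then
  φ(2908) = (2^2 − 2^1) · (727 − 1) = 2 · 726 = 1452.

Final answer: φ(2908) = 1452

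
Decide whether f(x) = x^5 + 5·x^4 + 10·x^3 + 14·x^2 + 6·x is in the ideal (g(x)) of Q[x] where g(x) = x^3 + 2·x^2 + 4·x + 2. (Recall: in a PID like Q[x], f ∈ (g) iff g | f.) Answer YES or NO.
YES

In Q[x] the ideal (g) consists of all multiples of g, so f ∈ (g) iff g | f, i.e. iff the remainder of f on division by g is 0. Divide f by g (g is monic, so eliminate the leading term of the running remainder at each step):
  leading term x^5: subtract (x^2)·g(x) = x^5 + 2·x^4 + 4·x^3 + 2·x^2, leaving 3·x^4 + 6·x^3 + 12·x^2 + 6·x
  leading term 3·x^4: subtract (3·x)·g(x) = 3·x^4 + 6·x^3 + 12·x^2 + 6·x, leaving 0
The remainder is 0, so f(x) = g(x) · h(x) with h(x) = x^2 + 3·x. Hence g | f, i.e. f ∈ (g).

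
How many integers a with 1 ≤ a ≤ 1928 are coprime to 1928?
The number of a ∈ {1, ..., 1928} with gcd(a, 1928) = 1 is by definition Euler's totient φ(1928). φ is multiplicative, with φ(p^e) = p^e − p^(e−1). Factorise 1928 = 2^3 · 241. Then
  φ(1928) = (2^3 − 2^2) · (241 − 1) = 4 · 240 = 960.
So there are 960 such integers.

Final answer: 960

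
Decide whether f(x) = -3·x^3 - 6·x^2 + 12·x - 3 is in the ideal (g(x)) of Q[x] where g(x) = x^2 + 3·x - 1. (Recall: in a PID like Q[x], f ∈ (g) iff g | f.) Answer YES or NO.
YES

In Q[x] the ideal (g) consists of all multiples of g, so f ∈ (g) iff g | f, i.e. iff the remainder of f on division by g is 0. Divide f by g (g is monic, so eliminate the leading term of the running remainder at each step):
  leading term -3·x^3: subtract (-3·x)·g(x) = -3·x^3 - 9·x^2 + 3·x, leaving 3·x^2 + 9·x - 3
  leading term 3·x^2: subtract (3)·g(x) = 3·x^2 + 9·x - 3, leaving 0
The remainder is 0, so f(x) = g(x) · h(x) with h(x) = 3 - 3·x. Hence g | f, i.e. f ∈ (g).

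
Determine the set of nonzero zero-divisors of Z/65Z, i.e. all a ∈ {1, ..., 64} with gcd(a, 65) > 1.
An element a ∈ Z/65Z (with a ≠ 0) is a zero-divisor iff gcd(a, 65) > 1 (because a is a unit precisely when gcd(a, n) = 1, and in Z/nZ every nonzero, non-unit element is a zero-divisor). Scan a = 1, ..., 64 and keep those with gcd(a, 65) > 1:
  gcd(5, 65) = 5, gcd(10, 65) = 5, gcd(13, 65) = 13, gcd(15, 65) = 5, gcd(20, 65) = 5, gcd(25, 65) = 5, gcd(26, 65) = 13, gcd(30, 65) = 5, gcd(35, 65) = 5, gcd(39, 65) = 13, gcd(40, 65) = 5, gcd(45, 65) = 5, gcd(50, 65) = 5, gcd(52, 65) = 13, gcd(55, 65) = 5, gcd(60, 65) = 5.
All other a ∈ {1, ..., 64} have gcd(a, 65) = 1 and are units. So the nonzero zero-divisors are exactly the 16 values of a appearing in this scan.

Final answer: nonzero zero-divisors of Z/65Z = {5, 10, 13, 15, 20, 25, 26, 30, 35, 39, 40, 45, 50, 52, 55, 60}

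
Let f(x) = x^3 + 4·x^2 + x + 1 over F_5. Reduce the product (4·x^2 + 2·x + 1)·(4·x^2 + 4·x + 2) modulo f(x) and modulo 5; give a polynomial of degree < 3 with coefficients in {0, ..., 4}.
Multiply as integer polynomials: a · b = 16·x^4 + 24·x^3 + 20·x^2 + 8·x + 2. Reducing coefficients mod 5: a · b ≡ x^4 + 4·x^3 + 3·x + 2. Now divide by f(x) = x^3 + 4·x^2 + x + 1 in F_5[x], eliminating the leading term at each step:
  leading term x^4: subtract (x)·f(x) = x^4 + 4·x^3 + x^2 + x, leaving 4·x^2 + 2·x + 2 (coefficients mod 5)
The degree is now < 3, so this is the remainder. Hence a · b ≡ 4·x^2 + 2·x + 2 in F_5[x]/(f).

Final answer: a · b ≡ 4·x^2 + 2·x + 2 (mod f(x))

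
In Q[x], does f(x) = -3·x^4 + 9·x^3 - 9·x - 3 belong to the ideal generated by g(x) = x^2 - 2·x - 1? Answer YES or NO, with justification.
In Q[x] the ideal (g) consists of all multiples of g, so f ∈ (g) iff g | f, i.e. iff the remainder of f on division by g is 0. Divide f by g (g is monic, so eliminate the leading term of the running remainder at each step):
  leading term -3·x^4: subtract (-3·x^2)·g(x) = -3·x^4 + 6·x^3 + 3·x^2, leaving 3·x^3 - 3·x^2 - 9·x - 3
  leading term 3·x^3: subtract (3·x)·g(x) = 3·x^3 - 6·x^2 - 3·x, leaving 3·x^2 - 6·x - 3
  leading term 3·x^2: subtract (3)·g(x) = 3·x^2 - 6·x - 3, leaving 0
The remainder is 0, so f(x) = g(x) · h(x) with h(x) = -3·x^2 + 3·x + 3. Hence g | f, i.e. f ∈ (g).

Final answer: YES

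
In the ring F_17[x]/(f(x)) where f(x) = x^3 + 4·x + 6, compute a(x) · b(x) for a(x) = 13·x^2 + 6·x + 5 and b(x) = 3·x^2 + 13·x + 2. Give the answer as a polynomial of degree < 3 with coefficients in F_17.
Multiply as integer polynomials: a · b = 39·x^4 + 187·x^3 + 119·x^2 + 77·x + 10. Reducing coefficients mod 17: a · b ≡ 5·x^4 + 9·x + 10. Now divide by f(x) = x^3 + 4·x + 6 in F_17[x], eliminating the leading term at each step:
  leading term 5·x^4: subtract (5·x)·f(x) = 5·x^4 + 3·x^2 + 13·x, leaving 14·x^2 + 13·x + 10 (coefficients mod 17)
The degree is now < 3, so this is the remainder. Hence a · b ≡ 14·x^2 + 13·x + 10 in F_17[x]/(f).

Final answer: a · b ≡ 14·x^2 + 13·x + 10 (mod f(x))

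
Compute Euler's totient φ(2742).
φ is multiplicative, with φ(p^e) = p^e − p^(e−1). Factorise 2742 = 2 · 3 · 457. Then
  φ(2742) = (2 − 1) · (3 − 1) · (457 − 1) = 1 · 2 · 456 = 912.

Final answer: φ(2742) = 912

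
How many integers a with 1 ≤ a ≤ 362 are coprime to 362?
180

The number of a ∈ {1, ..., 362} with gcd(a, 362) = 1 is by definition Euler's totient φ(362). φ is multiplicative, with φ(p^e) = p^e − p^(e−1). Factorise 362 = 2 · 181. Then
  φ(362) = (2 − 1) · (181 − 1) = 1 · 180 = 180.
So there are 180 such integers.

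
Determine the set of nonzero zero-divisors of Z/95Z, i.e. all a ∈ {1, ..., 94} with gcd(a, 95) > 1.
An element a ∈ Z/95Z (with a ≠ 0) is a zero-divisor iff gcd(a, 95) > 1 (because a is a unit precisely when gcd(a, n) = 1, and in Z/nZ every nonzero, non-unit element is a zero-divisor). Scan a = 1, ..., 94 and keep those with gcd(a, 95) > 1:
  gcd(5, 95) = 5, gcd(10, 95) = 5, gcd(15, 95) = 5, gcd(19, 95) = 19, gcd(20, 95) = 5, gcd(25, 95) = 5, gcd(30, 95) = 5, gcd(35, 95) = 5, gcd(38, 95) = 19, gcd(40, 95) = 5, gcd(45, 95) = 5, gcd(50, 95) = 5, gcd(55, 95) = 5, gcd(57, 95) = 19, gcd(60, 95) = 5, gcd(65, 95) = 5, gcd(70, 95) = 5, gcd(75, 95) = 5, gcd(76, 95) = 19, gcd(80, 95) = 5, gcd(85, 95) = 5, gcd(90, 95) = 5.
All other a ∈ {1, ..., 94} have gcd(a, 95) = 1 and are units. So the nonzero zero-divisors are exactly the 22 values of a appearing in this scan.

Final answer: nonzero zero-divisors of Z/95Z = {5, 10, 15, 19, 20, 25, 30, 35, 38, 40, 45, 50, 55, 57, 60, 65, 70, 75, 76, 80, 85, 90}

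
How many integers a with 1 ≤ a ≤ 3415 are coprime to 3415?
2728

The number of a ∈ {1, ..., 3415} with gcd(a, 3415) = 1 is by definition Euler's totient φ(3415). φ is multiplicative, with φ(p^e) = p^e − p^(e−1). Factorise 3415 = 5 · 683. Then
  φ(3415) = (5 − 1) · (683 − 1) = 4 · 682 = 2728.
So there are 2728 such integers.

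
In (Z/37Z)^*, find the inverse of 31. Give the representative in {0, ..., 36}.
Apply the extended Euclidean algorithm to (37, 31), tracking rows (r, s, t) with s·37 + t·31 = r. Each division r_prev = q·r_cur + r_new produces the new row as (previous row) − q·(current row):
  row A: (37, 1, 0)   [1·37 + 0·31 = 37]
  row B: (31, 0, 1)   [0·37 + 1·31 = 31]
  37 = 1·31 + 6   → row C = row A − 1·row B = (6, 1, −1)   [check: 1·37 − 1·31 = 6]
  31 = 5·6 + 1   → row D = row B − 5·row C = (1, −5, 6)   [check: −5·37 + 6·31 = 1]
  6 = 6·1 + 0   → remainder 0, stop. gcd = 1 (last nonzero row D).
The gcd is 1, so 31 is invertible mod 37. The last nonzero row gives −5·37 + 6·31 = 1, so t = 6. So 31^(−1) ≡ 6 (mod 37). Verify: 31 · 6 = 186 ≡ 1 (mod 37). ✓

Final answer: 31^(−1) ≡ 6 (mod 37)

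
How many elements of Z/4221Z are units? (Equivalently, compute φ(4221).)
An element a ∈ Z/4221Z is a unit iff gcd(a, 4221) = 1, so the number of units is φ(4221). φ is multiplicative, with φ(p^e) = p^e − p^(e−1). Factorise 4221 = 3^2 · 7 · 67. Then
  φ(4221) = (3^2 − 3^1) · (7 − 1) · (67 − 1) = 6 · 6 · 66 = 2376.

Final answer: Z/4221Z has φ(4221) = 2376 units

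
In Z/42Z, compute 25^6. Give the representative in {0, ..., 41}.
Use repeated squaring. Binary(6) = 110. Walk through the bits of the exponent 6 left-to-right: at each bit after the leading one, square the running value, then multiply by 25 if the bit is 1 (always reducing mod 42):
  bit 1 = 1 (leading): start with 25.
  bit 2 = 1: square 25^2 = 625 ≡ 37; bit is 1, so multiply 37·25 = 925 ≡ 1 (mod 42).
  bit 3 = 0: square 1^2 = 1 (mod 42).
Final value: 25^6 ≡ 1 (mod 42).

Final answer: 1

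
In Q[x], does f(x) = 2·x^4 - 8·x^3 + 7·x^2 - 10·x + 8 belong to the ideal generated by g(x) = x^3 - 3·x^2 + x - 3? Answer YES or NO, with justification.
NO

In Q[x] the ideal (g) consists of all multiples of g, so f ∈ (g) iff g | f, i.e. iff the remainder of f on division by g is 0. Divide f by g (g is monic, so eliminate the leading term of the running remainder at each step):
  leading term 2·x^4: subtract (2·x)·g(x) = 2·x^4 - 6·x^3 + 2·x^2 - 6·x, leaving -2·x^3 + 5·x^2 - 4·x + 8
  leading term -2·x^3: subtract (-2)·g(x) = -2·x^3 + 6·x^2 - 2·x + 6, leaving -x^2 - 2·x + 2
The remainder r(x) = -x^2 - 2·x + 2 ≠ 0 (and deg r < deg g), so g ∤ f, i.e. f ∉ (g).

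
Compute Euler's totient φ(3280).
φ(3280) = 1280

φ is multiplicative, with φ(p^e) = p^e − p^(e−1). Factorise 3280 = 2^4 · 5 · 41. Then
  φ(3280) = (2^4 − 2^3) · (5 − 1) · (41 − 1) = 8 · 4 · 40 = 1280.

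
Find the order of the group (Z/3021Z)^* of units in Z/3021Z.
|(Z/3021Z)^*| = 1872

(Z/3021Z)^* consists of the classes a with gcd(a, 3021) = 1, so its order is φ(3021). φ is multiplicative, with φ(p^e) = p^e − p^(e−1). Factorise 3021 = 3 · 19 · 53. Then
  φ(3021) = (3 − 1) · (19 − 1) · (53 − 1) = 2 · 18 · 52 = 1872.
Thus |(Z/3021Z)^*| = 1872.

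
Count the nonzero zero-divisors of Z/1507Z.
Z/1507Z has 146 nonzero zero-divisors

In Z/1507Z each nonzero element is either a unit (gcd with 1507 is 1) or a zero-divisor (gcd > 1). The number of units is φ(1507): factorise 1507 = 11 · 137, so φ(1507) = (11 − 1) · (137 − 1) = 10 · 136 = 1360. The nonzero elements number 1507 − 1 = 1506. Hence the nonzero zero-divisors number 1506 − 1360 = 146.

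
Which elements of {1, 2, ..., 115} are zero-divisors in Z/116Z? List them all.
An element a ∈ Z/116Z (with a ≠ 0) is a zero-divisor iff gcd(a, 116) > 1 (because a is a unit precisely when gcd(a, n) = 1, and in Z/nZ every nonzero, non-unit element is a zero-divisor). Scan a = 1, ..., 115 and keep those with gcd(a, 116) > 1:
  gcd(2, 116) = 2, gcd(4, 116) = 4, gcd(6, 116) = 2, gcd(8, 116) = 4, gcd(10, 116) = 2, gcd(12, 116) = 4, gcd(14, 116) = 2, gcd(16, 116) = 4, gcd(18, 116) = 2, gcd(20, 116) = 4, gcd(22, 116) = 2, gcd(24, 116) = 4, gcd(26, 116) = 2, gcd(28, 116) = 4, gcd(29, 116) = 29, gcd(30, 116) = 2, gcd(32, 116) = 4, gcd(34, 116) = 2, gcd(36, 116) = 4, gcd(38, 116) = 2, gcd(40, 116) = 4, gcd(42, 116) = 2, gcd(44, 116) = 4, gcd(46, 116) = 2, gcd(48, 116) = 4, gcd(50, 116) = 2, gcd(52, 116) = 4, gcd(54, 116) = 2, gcd(56, 116) = 4, gcd(58, 116) = 58, gcd(60, 116) = 4, gcd(62, 116) = 2, gcd(64, 116) = 4, gcd(66, 116) = 2, gcd(68, 116) = 4, gcd(70, 116) = 2, gcd(72, 116) = 4, gcd(74, 116) = 2, gcd(76, 116) = 4, gcd(78, 116) = 2, gcd(80, 116) = 4, gcd(82, 116) = 2, gcd(84, 116) = 4, gcd(86, 116) = 2, gcd(87, 116) = 29, gcd(88, 116) = 4, gcd(90, 116) = 2, gcd(92, 116) = 4, gcd(94, 116) = 2, gcd(96, 116) = 4, gcd(98, 116) = 2, gcd(100, 116) = 4, gcd(102, 116) = 2, gcd(104, 116) = 4, gcd(106, 116) = 2, gcd(108, 116) = 4, gcd(110, 116) = 2, gcd(112, 116) = 4, gcd(114, 116) = 2.
All other a ∈ {1, ..., 115} have gcd(a, 116) = 1 and are units. So the nonzero zero-divisors are exactly the 59 values of a appearing in this scan.

Final answer: nonzero zero-divisors of Z/116Z = {2, 4, 6, 8, 10, 12, 14, 16, 18, 20, 22, 24, 26, 28, 29, 30, 32, 34, 36, 38, 40, 42, 44, 46, 48, 50, 52, 54, 56, 58, 60, 62, 64, 66, 68, 70, 72, 74, 76, 78, 80, 82, 84, 86, 87, 88, 90, 92, 94, 96, 98, 100, 102, 104, 106, 108, 110, 112, 114}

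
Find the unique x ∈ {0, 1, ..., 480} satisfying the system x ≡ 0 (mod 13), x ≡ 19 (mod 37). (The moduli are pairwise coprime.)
x ≡ 130 (mod 481); the representative in [0, 481) is 130

The moduli 13, 37 are pairwise coprime, so by the CRT there is a unique solution mod 13·37 = 481.
Solve by successive substitution. Start with x ≡ 0 (mod 13).
  Combine with x ≡ 19 (mod 37): write x = 13·t and require 13·t ≡ 19 (mod 37). Since 13^(−1) ≡ 20 (mod 37), t ≡ 20·19 ≡ 10 (mod 37). So x ≡ 13·10 = 130 (mod 481).
Unique solution in [0, 481): x = 130.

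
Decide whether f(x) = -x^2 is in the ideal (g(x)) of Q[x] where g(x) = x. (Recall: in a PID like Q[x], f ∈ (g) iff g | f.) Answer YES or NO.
In Q[x] the ideal (g) consists of all multiples of g, so f ∈ (g) iff g | f, i.e. iff the remainder of f on division by g is 0. Divide f by g (g is monic, so eliminate the leading term of the running remainder at each step):
  leading term -x^2: subtract (-x)·g(x) = -x^2, leaving 0
The remainder is 0, so f(x) = g(x) · h(x) with h(x) = -x. Hence g | f, i.e. f ∈ (g).

Final answer: YES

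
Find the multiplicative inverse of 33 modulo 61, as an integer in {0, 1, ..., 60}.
Apply the extended Euclidean algorithm to (61, 33), tracking rows (r, s, t) with s·61 + t·33 = r. Each division r_prev = q·r_cur + r_new produces the new row as (previous row) − q·(current row):
  row A: (61, 1, 0)   [1·61 + 0·33 = 61]
  row B: (33, 0, 1)   [0·61 + 1·33 = 33]
  61 = 1·33 + 28   → row C = row A − 1·row B = (28, 1, −1)   [check: 1·61 − 1·33 = 28]
  33 = 1·28 + 5   → row D = row B − 1·row C = (5, −1, 2)   [check: −1·61 + 2·33 = 5]
  28 = 5·5 + 3   → row E = row C − 5·row D = (3, 6, −11)   [check: 6·61 − 11·33 = 3]
  5 = 1·3 + 2   → row F = row D − 1·row E = (2, −7, 13)   [check: −7·61 + 13·33 = 2]
  3 = 1·2 + 1   → row G = row E − 1·row F = (1, 13, −24)   [check: 13·61 − 24·33 = 1]
  2 = 2·1 + 0   → remainder 0, stop. gcd = 1 (last nonzero row G).
The gcd is 1, so 33 is invertible mod 61. The last nonzero row gives 13·61 − 24·33 = 1, so t = −24. So 33^(−1) ≡ −24 ≡ 37 (mod 61). Verify: 33 · 37 = 1221 ≡ 1 (mod 61). ✓

Final answer: 33^(−1) ≡ 37 (mod 61)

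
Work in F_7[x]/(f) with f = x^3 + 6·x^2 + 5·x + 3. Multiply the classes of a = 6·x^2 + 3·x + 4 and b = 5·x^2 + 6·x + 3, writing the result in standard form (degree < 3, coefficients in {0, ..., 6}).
Multiply as integer polynomials: a · b = 30·x^4 + 51·x^3 + 56·x^2 + 33·x + 12. Reducing coefficients mod 7: a · b ≡ 2·x^4 + 2·x^3 + 5·x + 5. Now divide by f(x) = x^3 + 6·x^2 + 5·x + 3 in F_7[x], eliminating the leading term at each step:
  leading term 2·x^4: subtract (2·x)·f(x) = 2·x^4 + 5·x^3 + 3·x^2 + 6·x, leaving 4·x^3 + 4·x^2 + 6·x + 5 (coefficients mod 7)
  leading term 4·x^3: subtract (4)·f(x) = 4·x^3 + 3·x^2 + 6·x + 5, leaving x^2 (coefficients mod 7)
The degree is now < 3, so this is the remainder. Hence a · b ≡ x^2 in F_7[x]/(f).

Final answer: a · b ≡ x^2 (mod f(x))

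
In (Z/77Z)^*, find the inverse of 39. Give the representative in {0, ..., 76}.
Apply the extended Euclidean algorithm to (77, 39), tracking rows (r, s, t) with s·77 + t·39 = r. Each division r_prev = q·r_cur + r_new produces the new row as (previous row) − q·(current row):
  row A: (77, 1, 0)   [1·77 + 0·39 = 77]
  row B: (39, 0, 1)   [0·77 + 1·39 = 39]
  77 = 1·39 + 38   → row C = row A − 1·row B = (38, 1, −1)   [check: 1·77 − 1·39 = 38]
  39 = 1·38 + 1   → row D = row B − 1·row C = (1, −1, 2)   [check: −1·77 + 2·39 = 1]
  38 = 38·1 + 0   → remainder 0, stop. gcd = 1 (last nonzero row D).
The gcd is 1, so 39 is invertible mod 77. The last nonzero row gives −1·77 + 2·39 = 1, so t = 2. So 39^(−1) ≡ 2 (mod 77). Verify: 39 · 2 = 78 ≡ 1 (mod 77). ✓

Final answer: 39^(−1) ≡ 2 (mod 77)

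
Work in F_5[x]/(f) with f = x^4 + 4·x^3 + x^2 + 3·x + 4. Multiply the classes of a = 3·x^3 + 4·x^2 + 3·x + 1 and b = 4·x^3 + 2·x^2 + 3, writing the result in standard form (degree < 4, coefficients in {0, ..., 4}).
Multiply as integer polynomials: a · b = 12·x^6 + 22·x^5 + 20·x^4 + 19·x^3 + 14·x^2 + 9·x + 3. Reducing coefficients mod 5: a · b ≡ 2·x^6 + 2·x^5 + 4·x^3 + 4·x^2 + 4·x + 3. Now divide by f(x) = x^4 + 4·x^3 + x^2 + 3·x + 4 in F_5[x], eliminating the leading term at each step:
  leading term 2·x^6: subtract (2·x^2)·f(x) = 2·x^6 + 3·x^5 + 2·x^4 + x^3 + 3·x^2, leaving 4·x^5 + 3·x^4 + 3·x^3 + x^2 + 4·x + 3 (coefficients mod 5)
  leading term 4·x^5: subtract (4·x)·f(x) = 4·x^5 + x^4 + 4·x^3 + 2·x^2 + x, leaving 2·x^4 + 4·x^3 + 4·x^2 + 3·x + 3 (coefficients mod 5)
  leading term 2·x^4: subtract (2)·f(x) = 2·x^4 + 3·x^3 + 2·x^2 + x + 3, leaving x^3 + 2·x^2 + 2·x (coefficients mod 5)
The degree is now < 4, so this is the remainder. Hence a · b ≡ x^3 + 2·x^2 + 2·x in F_5[x]/(f).

Final answer: a · b ≡ x^3 + 2·x^2 + 2·x (mod f(x))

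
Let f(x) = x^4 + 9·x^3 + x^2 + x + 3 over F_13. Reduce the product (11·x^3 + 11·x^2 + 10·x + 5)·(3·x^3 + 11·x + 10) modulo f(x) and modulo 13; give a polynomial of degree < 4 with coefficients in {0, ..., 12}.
a · b ≡ x^3 + 10·x^2 + 4 (mod f(x))

Multiply as integer polynomials: a · b = 33·x^6 + 33·x^5 + 151·x^4 + 246·x^3 + 220·x^2 + 155·x + 50. Reducing coefficients mod 13: a · b ≡ 7·x^6 + 7·x^5 + 8·x^4 + 12·x^3 + 12·x^2 + 12·x + 11. Now divide by f(x) = x^4 + 9·x^3 + x^2 + x + 3 in F_13[x], eliminating the leading term at each step:
  leading term 7·x^6: subtract (7·x^2)·f(x) = 7·x^6 + 11·x^5 + 7·x^4 + 7·x^3 + 8·x^2, leaving 9·x^5 + x^4 + 5·x^3 + 4·x^2 + 12·x + 11 (coefficients mod 13)
  leading term 9·x^5: subtract (9·x)·f(x) = 9·x^5 + 3·x^4 + 9·x^3 + 9·x^2 + x, leaving 11·x^4 + 9·x^3 + 8·x^2 + 11·x + 11 (coefficients mod 13)
  leading term 11·x^4: subtract (11)·f(x) = 11·x^4 + 8·x^3 + 11·x^2 + 11·x + 7, leaving x^3 + 10·x^2 + 4 (coefficients mod 13)
The degree is now < 4, so this is the remainder. Hence a · b ≡ x^3 + 10·x^2 + 4 in F_13[x]/(f).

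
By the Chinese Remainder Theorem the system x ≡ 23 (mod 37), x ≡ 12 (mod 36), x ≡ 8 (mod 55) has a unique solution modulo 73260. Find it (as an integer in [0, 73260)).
x ≡ 67548 (mod 73260); the representative in [0, 73260) is 67548

The moduli 37, 36, 55 are pairwise coprime, so by the CRT there is a unique solution mod 37·36·55 = 73260.
Solve by successive substitution. Start with x ≡ 23 (mod 37).
  Combine with x ≡ 12 (mod 36): write x = 23 + 37·t and require 23 + 37·t ≡ 12 (mod 36), i.e. 37·t ≡ 12 − 23 ≡ 25 (mod 36). Since 37^(−1) ≡ 1 (mod 36) (37 ≡ 1 (mod 36)), t ≡ 1·25 ≡ 25 (mod 36). So x ≡ 23 + 37·25 = 948 (mod 1332).
  Combine with x ≡ 8 (mod 55): write x = 948 + 1332·t and require 948 + 1332·t ≡ 8 (mod 55), i.e. 1332·t ≡ 8 − 948 ≡ 50 (mod 55). Since 1332^(−1) ≡ 23 (mod 55) (1332 ≡ 12 (mod 55)), t ≡ 23·50 ≡ 50 (mod 55). So x ≡ 948 + 1332·50 = 67548 (mod 73260).
Unique solution in [0, 73260): x = 67548.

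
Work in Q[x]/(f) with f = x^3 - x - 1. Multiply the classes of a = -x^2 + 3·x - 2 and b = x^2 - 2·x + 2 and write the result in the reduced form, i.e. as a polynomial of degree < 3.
First multiply in Q[x] without reducing: a · b = -x^4 + 5·x^3 - 10·x^2 + 10·x - 4. Now divide by f(x) = x^3 - x - 1, eliminating the leading term at each step:
  leading term -x^4: subtract (-x)·f(x) = -x^4 + x^2 + x, leaving 5·x^3 - 11·x^2 + 9·x - 4
  leading term 5·x^3: subtract (5)·f(x) = 5·x^3 - 5·x - 5, leaving -11·x^2 + 14·x + 1
The degree is now < 3, so this is the remainder. Hence a · b ≡ -11·x^2 + 14·x + 1 in Q[x]/(f).

Final answer: a · b ≡ -11·x^2 + 14·x + 1 (mod f(x))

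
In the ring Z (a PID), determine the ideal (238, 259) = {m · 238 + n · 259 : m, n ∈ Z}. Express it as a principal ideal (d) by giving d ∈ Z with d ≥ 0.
In the PID Z, (a, b) is generated by gcd(a, b). Compute gcd(259, 238) with the extended Euclidean algorithm, tracking rows (r, s, t) with s·259 + t·238 = r:
  row A: (259, 1, 0)   [1·259 + 0·238 = 259]
  row B: (238, 0, 1)   [0·259 + 1·238 = 238]
  259 = 1·238 + 21   → row C = row A − 1·row B = (21, 1, −1)   [check: 1·259 − 1·238 = 21]
  238 = 11·21 + 7   → row D = row B − 11·row C = (7, −11, 12)   [check: −11·259 + 12·238 = 7]
  21 = 3·7 + 0   → remainder 0, stop. gcd = 7 (last nonzero row D).
So gcd(238, 259) = 7, with Bézout identity −11·259 + 12·238 = 7. Containment (⊇): the Bézout identity exhibits 7 as an element of (238, 259), giving (7) ⊆ (238, 259). Containment (⊆): since 7 | 238 and 7 | 259 (238 = 7·34, 259 = 7·37), every Z-linear combination of 238 and 259 is divisible by 7, so (238, 259) ⊆ (7). Therefore (238, 259) = (7), d = 7.

Final answer: (238, 259) = (7); d = 7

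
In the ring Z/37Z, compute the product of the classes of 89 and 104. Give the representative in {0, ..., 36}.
6

Reduce the factors first: 89 ≡ 15, 104 ≡ 30 (mod 37), so 89 · 104 ≡ 15 · 30 (mod 37). 15 · 30 = 450. Dividing by 37: 450 = 12·37 + 6. So (89 · 104) mod 37 = 6.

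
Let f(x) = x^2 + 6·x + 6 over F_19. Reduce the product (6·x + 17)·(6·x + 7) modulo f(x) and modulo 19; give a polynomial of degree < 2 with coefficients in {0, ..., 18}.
Multiply as integer polynomials: a · b = 36·x^2 + 144·x + 119. Reducing coefficients mod 19: a · b ≡ 17·x^2 + 11·x + 5. Now divide by f(x) = x^2 + 6·x + 6 in F_19[x], eliminating the leading term at each step:
  leading term 17·x^2: subtract (17)·f(x) = 17·x^2 + 7·x + 7, leaving 4·x + 17 (coefficients mod 19)
The degree is now < 2, so this is the remainder. Hence a · b ≡ 4·x + 17 in F_19[x]/(f).

Final answer: a · b ≡ 4·x + 17 (mod f(x))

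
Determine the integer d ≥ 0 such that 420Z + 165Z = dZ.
(420, 165) = (15); d = 15

In the PID Z, (a, b) is generated by gcd(a, b). Compute gcd(420, 165) with the extended Euclidean algorithm, tracking rows (r, s, t) with s·420 + t·165 = r:
  row A: (420, 1, 0)   [1·420 + 0·165 = 420]
  row B: (165, 0, 1)   [0·420 + 1·165 = 165]
  420 = 2·165 + 90   → row C = row A − 2·row B = (90, 1, −2)   [check: 1·420 − 2·165 = 90]
  165 = 1·90 + 75   → row D = row B − 1·row C = (75, −1, 3)   [check: −1·420 + 3·165 = 75]
  90 = 1·75 + 15   → row E = row C − 1·row D = (15, 2, −5)   [check: 2·420 − 5·165 = 15]
  75 = 5·15 + 0   → remainder 0, stop. gcd = 15 (last nonzero row E).
So gcd(420, 165) = 15, with Bézout identity 2·420 − 5·165 = 15. Containment (⊇): the Bézout identity exhibits 15 as an element of (420, 165), giving (15) ⊆ (420, 165). Containment (⊆): since 15 | 420 and 15 | 165 (420 = 15·28, 165 = 15·11), every Z-linear combination of 420 and 165 is divisible by 15, so (420, 165) ⊆ (15). Therefore (420, 165) = (15), d = 15.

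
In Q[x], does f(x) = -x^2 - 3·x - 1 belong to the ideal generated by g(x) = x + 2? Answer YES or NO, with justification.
In Q[x] the ideal (g) consists of all multiples of g, so f ∈ (g) iff g | f, i.e. iff the remainder of f on division by g is 0. Divide f by g (g is monic, so eliminate the leading term of the running remainder at each step):
  leading term -x^2: subtract (-x)·g(x) = -x^2 - 2·x, leaving -x - 1
  leading term -x: subtract (-1)·g(x) = -x - 2, leaving 1
The remainder r(x) = 1 ≠ 0 (and deg r < deg g), so g ∤ f, i.e. f ∉ (g).

Final answer: NO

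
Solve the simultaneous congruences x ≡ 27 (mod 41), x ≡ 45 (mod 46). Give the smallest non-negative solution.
x ≡ 1011 (mod 1886); the representative in [0, 1886) is 1011

The moduli 41, 46 are pairwise coprime, so by the CRT there is a unique solution mod 41·46 = 1886.
Solve by successive substitution. Start with x ≡ 27 (mod 41).
  Combine with x ≡ 45 (mod 46): write x = 27 + 41·t and require 27 + 41·t ≡ 45 (mod 46), i.e. 41·t ≡ 45 − 27 ≡ 18 (mod 46). Since 41^(−1) ≡ 9 (mod 46), t ≡ 9·18 ≡ 24 (mod 46). So x ≡ 27 + 41·24 = 1011 (mod 1886).
Unique solution in [0, 1886): x = 1011.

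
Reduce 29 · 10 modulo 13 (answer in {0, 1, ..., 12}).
4

Reduce the factors first: 29 ≡ 3 (mod 13), so 29 · 10 ≡ 3 · 10 (mod 13). 3 · 10 = 30. Dividing by 13: 30 = 2·13 + 4. So (29 · 10) mod 13 = 4.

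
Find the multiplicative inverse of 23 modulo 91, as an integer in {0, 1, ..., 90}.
23^(−1) ≡ 4 (mod 91)

Apply the extended Euclidean algorithm to (91, 23), tracking rows (r, s, t) with s·91 + t·23 = r. Each division r_prev = q·r_cur + r_new produces the new row as (previous row) − q·(current row):
  row A: (91, 1, 0)   [1·91 + 0·23 = 91]
  row B: (23, 0, 1)   [0·91 + 1·23 = 23]
  91 = 3·23 + 22   → row C = row A − 3·row B = (22, 1, −3)   [check: 1·91 − 3·23 = 22]
  23 = 1·22 + 1   → row D = row B − 1·row C = (1, −1, 4)   [check: −1·91 + 4·23 = 1]
  22 = 22·1 + 0   → remainder 0, stop. gcd = 1 (last nonzero row D).
The gcd is 1, so 23 is invertible mod 91. The last nonzero row gives −1·91 + 4·23 = 1, so t = 4. So 23^(−1) ≡ 4 (mod 91). Verify: 23 · 4 = 92 ≡ 1 (mod 91). ✓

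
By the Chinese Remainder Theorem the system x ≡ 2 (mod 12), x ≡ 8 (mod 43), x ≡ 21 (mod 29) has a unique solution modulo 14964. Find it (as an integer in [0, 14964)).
x ≡ 3878 (mod 14964); the representative in [0, 14964) is 3878

The moduli 12, 43, 29 are pairwise coprime, so by the CRT there is a unique solution mod 12·43·29 = 14964.
Solve by successive substitution. Start with x ≡ 2 (mod 12).
  Combine with x ≡ 8 (mod 43): write x = 2 + 12·t and require 2 + 12·t ≡ 8 (mod 43), i.e. 12·t ≡ 8 − 2 ≡ 6 (mod 43). Since 12^(−1) ≡ 18 (mod 43), t ≡ 18·6 ≡ 22 (mod 43). So x ≡ 2 + 12·22 = 266 (mod 516).
  Combine with x ≡ 21 (mod 29): write x = 266 + 516·t and require 266 + 516·t ≡ 21 (mod 29), i.e. 516·t ≡ 21 − 266 ≡ 16 (mod 29). Since 516^(−1) ≡ 24 (mod 29) (516 ≡ 23 (mod 29)), t ≡ 24·16 ≡ 7 (mod 29). So x ≡ 266 + 516·7 = 3878 (mod 14964).
Unique solution in [0, 14964): x = 3878.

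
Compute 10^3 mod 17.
14

Use repeated squaring. Binary(3) = 11. Walk through the bits of the exponent 3 left-to-right: at each bit after the leading one, square the running value, then multiply by 10 if the bit is 1 (always reducing mod 17):
  bit 1 = 1 (leading): start with 10.
  bit 2 = 1: square 10^2 = 100 ≡ 15; bit is 1, so multiply 15·10 = 150 ≡ 14 (mod 17).
Final value: 10^3 ≡ 14 (mod 17).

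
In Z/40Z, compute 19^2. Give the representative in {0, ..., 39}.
1

Use repeated squaring. Binary(2) = 10. Walk through the bits of the exponent 2 left-to-right: at each bit after the leading one, square the running value, then multiply by 19 if the bit is 1 (always reducing mod 40):
  bit 1 = 1 (leading): start with 19.
  bit 2 = 0: square 19^2 = 361 ≡ 1 (mod 40).
Final value: 19^2 ≡ 1 (mod 40).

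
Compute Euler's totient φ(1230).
φ is multiplicative, with φ(p^e) = p^e − p^(e−1). Factorise 1230 = 2 · 3 · 5 · 41. Then
  φ(1230) = (2 − 1) · (3 − 1) · (5 − 1) · (41 − 1) = 1 · 2 · 4 · 40 = 320.

Final answer: φ(1230) = 320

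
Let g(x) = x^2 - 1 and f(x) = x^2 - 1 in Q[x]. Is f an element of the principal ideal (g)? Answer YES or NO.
YES

In Q[x] the ideal (g) consists of all multiples of g, so f ∈ (g) iff g | f, i.e. iff the remainder of f on division by g is 0. Divide f by g (g is monic, so eliminate the leading term of the running remainder at each step):
  leading term x^2: subtract (1)·g(x) = x^2 - 1, leaving 0
The remainder is 0, so f(x) = g(x) · h(x) with h(x) = 1. Hence g | f, i.e. f ∈ (g).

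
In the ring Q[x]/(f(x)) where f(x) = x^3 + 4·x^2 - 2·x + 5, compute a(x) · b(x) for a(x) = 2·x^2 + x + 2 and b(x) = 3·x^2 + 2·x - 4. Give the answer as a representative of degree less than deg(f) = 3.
First multiply in Q[x] without reducing: a · b = 6·x^4 + 7·x^3 - 8. Now divide by f(x) = x^3 + 4·x^2 - 2·x + 5, eliminating the leading term at each step:
  leading term 6·x^4: subtract (6·x)·f(x) = 6·x^4 + 24·x^3 - 12·x^2 + 30·x, leaving -17·x^3 + 12·x^2 - 30·x - 8
  leading term -17·x^3: subtract (-17)·f(x) = -17·x^3 - 68·x^2 + 34·x - 85, leaving 80·x^2 - 64·x + 77
The degree is now < 3, so this is the remainder. Hence a · b ≡ 80·x^2 - 64·x + 77 in Q[x]/(f).

Final answer: a · b ≡ 80·x^2 - 64·x + 77 (mod f(x))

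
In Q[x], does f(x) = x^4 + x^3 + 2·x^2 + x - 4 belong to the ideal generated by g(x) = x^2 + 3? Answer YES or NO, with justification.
NO

In Q[x] the ideal (g) consists of all multiples of g, so f ∈ (g) iff g | f, i.e. iff the remainder of f on division by g is 0. Divide f by g (g is monic, so eliminate the leading term of the running remainder at each step):
  leading term x^4: subtract (x^2)·g(x) = x^4 + 3·x^2, leaving x^3 - x^2 + x - 4
  leading term x^3: subtract (x)·g(x) = x^3 + 3·x, leaving -x^2 - 2·x - 4
  leading term -x^2: subtract (-1)·g(x) = -x^2 - 3, leaving -2·x - 1
The remainder r(x) = -2·x - 1 ≠ 0 (and deg r < deg g), so g ∤ f, i.e. f ∉ (g).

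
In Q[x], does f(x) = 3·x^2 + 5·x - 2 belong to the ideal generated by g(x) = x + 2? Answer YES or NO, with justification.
YES

In Q[x] the ideal (g) consists of all multiples of g, so f ∈ (g) iff g | f, i.e. iff the remainder of f on division by g is 0. Divide f by g (g is monic, so eliminate the leading term of the running remainder at each step):
  leading term 3·x^2: subtract (3·x)·g(x) = 3·x^2 + 6·x, leaving -x - 2
  leading term -x: subtract (-1)·g(x) = -x - 2, leaving 0
The remainder is 0, so f(x) = g(x) · h(x) with h(x) = 3·x - 1. Hence g | f, i.e. f ∈ (g).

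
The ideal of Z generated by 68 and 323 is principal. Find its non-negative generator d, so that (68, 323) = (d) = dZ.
In the PID Z, (a, b) is generated by gcd(a, b). Compute gcd(323, 68) with the extended Euclidean algorithm, tracking rows (r, s, t) with s·323 + t·68 = r:
  row A: (323, 1, 0)   [1·323 + 0·68 = 323]
  row B: (68, 0, 1)   [0·323 + 1·68 = 68]
  323 = 4·68 + 51   → row C = row A − 4·row B = (51, 1, −4)   [check: 1·323 − 4·68 = 51]
  68 = 1·51 + 17   → row D = row B − 1·row C = (17, −1, 5)   [check: −1·323 + 5·68 = 17]
  51 = 3·17 + 0   → remainder 0, stop. gcd = 17 (last nonzero row D).
So gcd(68, 323) = 17, with Bézout identity −1·323 + 5·68 = 17. Containment (⊇): the Bézout identity exhibits 17 as an element of (68, 323), giving (17) ⊆ (68, 323). Containment (⊆): since 17 | 68 and 17 | 323 (68 = 17·4, 323 = 17·19), every Z-linear combination of 68 and 323 is divisible by 17, so (68, 323) ⊆ (17). Therefore (68, 323) = (17), d = 17.

Final answer: (68, 323) = (17); d = 17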